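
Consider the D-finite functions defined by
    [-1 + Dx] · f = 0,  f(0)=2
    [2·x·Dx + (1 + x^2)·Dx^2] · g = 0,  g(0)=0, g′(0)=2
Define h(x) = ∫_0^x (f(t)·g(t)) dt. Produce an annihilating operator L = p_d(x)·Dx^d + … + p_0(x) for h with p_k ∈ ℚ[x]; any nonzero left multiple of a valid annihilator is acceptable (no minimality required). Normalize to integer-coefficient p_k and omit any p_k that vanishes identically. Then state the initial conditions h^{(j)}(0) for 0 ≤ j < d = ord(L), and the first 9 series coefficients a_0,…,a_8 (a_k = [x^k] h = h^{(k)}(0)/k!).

f: a_k = 2, 2, 1, 1/3, 1/12, 1/60, 1/360, 1/2520, 1/20160, …
g: a_k = 0, 2, 0, -2/3, 0, 2/5, 0, -2/7, 0, …
f·g: L₀ = L_f ⊗_s L_g, ord ≤ 1·2.
Integrate: L := L₀·Dx.
L = (1 - 2·x + x^2)·Dx + (-2 + 2·x - 2·x^2)·Dx^2 + (1 + x^2)·Dx^3  (order 3).
h: a_k = 0, 0, 2, 4/3, 1/6, -2/15, 1/20, 11/126, -31/1120, …
ICs: h(0) = 0, h′(0) = 0, h′′(0) = 4.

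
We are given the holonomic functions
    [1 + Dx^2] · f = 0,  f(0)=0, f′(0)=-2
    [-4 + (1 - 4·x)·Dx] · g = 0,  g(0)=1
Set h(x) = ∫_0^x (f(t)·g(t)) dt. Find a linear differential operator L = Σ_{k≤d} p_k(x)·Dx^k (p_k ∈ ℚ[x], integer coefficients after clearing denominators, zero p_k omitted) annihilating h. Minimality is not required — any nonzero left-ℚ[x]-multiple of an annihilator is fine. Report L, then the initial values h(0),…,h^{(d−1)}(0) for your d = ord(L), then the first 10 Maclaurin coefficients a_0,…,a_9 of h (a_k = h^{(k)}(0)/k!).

f: a_k = 0, -2, 0, 1/3, 0, -1/60, 0, 1/2520, 0, -1/181440, …
g: a_k = 1, 4, 16, 64, 256, 1024, 4096, 16384, 65536, 262144, …
f·g: L₀ = L_f ⊗_s L_g, ord ≤ 2·1.
h=∫₀ˣh₀: take L = L₀·Dx.
L = (-1 + 4·x)·Dx + 8·Dx^2 + (-1 + 4·x)·Dx^3  (order 3).
h: a_k = 0, 0, -1, -8/3, -95/12, -76/3, -30401/360, -4343/15, -20429471/20160, -20429471/5670, …
ICs: h(0) = 0, h′(0) = 0, h′′(0) = -2.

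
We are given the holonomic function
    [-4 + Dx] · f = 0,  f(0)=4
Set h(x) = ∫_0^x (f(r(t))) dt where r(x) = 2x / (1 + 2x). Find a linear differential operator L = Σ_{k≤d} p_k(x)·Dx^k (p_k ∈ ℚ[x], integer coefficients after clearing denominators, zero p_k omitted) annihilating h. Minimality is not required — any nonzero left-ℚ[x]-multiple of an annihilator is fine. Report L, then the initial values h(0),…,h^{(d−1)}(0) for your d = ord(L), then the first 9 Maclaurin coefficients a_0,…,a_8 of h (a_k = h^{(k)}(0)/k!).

f: a_k = 4, 16, 32, 128/3, 128/3, 512/15, 1024/45, 4096/315, 2048/315, …
Change of var in L_f (x↦r) gives L₀.
h=∫h₀ ⇒ L = L₀·Dx.
L = -8·Dx + (1 + 4·x + 4·x^2)·Dx^2  (order 2).
h: a_k = 0, 4, 16, 64/3, -32/3, -256/15, 1792/45, -11264/315, -4352/315, …
ICs: h(0) = 0, h′(0) = 4.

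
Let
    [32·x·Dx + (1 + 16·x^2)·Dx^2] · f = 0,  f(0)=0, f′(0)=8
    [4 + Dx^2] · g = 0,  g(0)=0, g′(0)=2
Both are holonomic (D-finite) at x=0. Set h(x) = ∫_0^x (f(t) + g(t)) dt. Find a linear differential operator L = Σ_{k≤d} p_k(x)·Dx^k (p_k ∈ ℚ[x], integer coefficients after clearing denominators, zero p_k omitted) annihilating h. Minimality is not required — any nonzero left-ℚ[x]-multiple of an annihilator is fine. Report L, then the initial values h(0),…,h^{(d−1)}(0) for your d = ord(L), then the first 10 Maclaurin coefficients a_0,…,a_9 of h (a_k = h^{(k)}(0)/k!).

L = (-6016·x + 102400·x^3 + 32768·x^5)·Dx^2 + (-28 + 1216·x^2 + 27648·x^4 + 16384·x^6)·Dx^3 + (-1504·x + 25600·x^3 + 8192·x^5)·Dx^4 + (-7 + 304·x^2 + 6912·x^4 + 4096·x^6)·Dx^5  (order 5).
h: a_k = 0, 0, 5, 0, -11, 0, 3074/45, 0, -184321/315, 0, …
ICs: h(0) = 0, h′(0) = 0, h′′(0) = 10, h′′′(0) = 0, h′′′′(0) = -264.

f: a_k = 0, 8, 0, -128/3, 0, 2048/5, 0, -32768/7, 0, 524288/9, …
g: a_k = 0, 2, 0, -4/3, 0, 4/15, 0, -8/315, 0, 4/2835, …
L₀ := lclm(L_f,L_g); ord L₀ ≤ 2+2.
h=∫h₀ ⇒ L = L₀·Dx.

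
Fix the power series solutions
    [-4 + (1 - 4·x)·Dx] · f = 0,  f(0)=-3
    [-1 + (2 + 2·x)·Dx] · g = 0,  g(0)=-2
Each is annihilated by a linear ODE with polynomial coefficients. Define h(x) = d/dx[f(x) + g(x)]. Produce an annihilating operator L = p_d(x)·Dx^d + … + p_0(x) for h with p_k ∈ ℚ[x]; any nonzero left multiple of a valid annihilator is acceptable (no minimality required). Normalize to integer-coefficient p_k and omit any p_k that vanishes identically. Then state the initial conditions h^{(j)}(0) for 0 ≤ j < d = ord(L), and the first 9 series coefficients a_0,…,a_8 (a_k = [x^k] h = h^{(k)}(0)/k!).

f: a_k = -3, -12, -48, -192, -768, -3072, -12288, -49152, -196608, …
g: a_k = -2, -1, 1/4, -1/8, 5/64, -7/128, 21/512, -33/1024, 429/16384, …
f+g: L₀ = lclm(L_f,L_g), ord ≤ 1+1.
h₀' ⇒ L via d/dx closure of L₀.
L = (-216 - 96·x) + (-381 - 792·x - 336·x^2)·Dx + (34 - 78·x - 208·x^2 - 96·x^3)·Dx^2  (order 2).
h: a_k = -13, -191/2, -4611/8, -49147/16, -1966115/128, -18874305/256, -352321767/1024, -3221225043/2048, -231928240419/32768, …
ICs: h(0) = -13, h′(0) = -191/2.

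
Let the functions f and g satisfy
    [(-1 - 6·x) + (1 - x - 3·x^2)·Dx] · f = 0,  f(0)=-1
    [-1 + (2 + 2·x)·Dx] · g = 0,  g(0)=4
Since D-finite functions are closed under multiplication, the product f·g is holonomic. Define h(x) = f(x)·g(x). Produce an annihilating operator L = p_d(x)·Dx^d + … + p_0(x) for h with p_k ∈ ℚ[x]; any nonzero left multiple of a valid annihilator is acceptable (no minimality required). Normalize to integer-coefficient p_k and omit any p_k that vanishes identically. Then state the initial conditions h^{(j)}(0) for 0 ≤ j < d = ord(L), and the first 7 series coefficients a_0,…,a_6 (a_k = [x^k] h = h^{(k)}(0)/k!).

f: a_k = -1, -1, -4, -7, -19, -40, -97, …
g: a_k = 4, 2, -1/2, 1/4, -5/32, 7/64, -21/256, …
Product ⇒ symmetric product L₀, ord ≤ 1.
L = (3 + 13·x + 9·x^2) + (-2 + 8·x^2 + 6·x^3)·Dx  (order 1).
h: a_k = -4, -6, -35/2, -143/4, -2819/32, -12509/64, -117671/256, …
ICs: h(0) = -4.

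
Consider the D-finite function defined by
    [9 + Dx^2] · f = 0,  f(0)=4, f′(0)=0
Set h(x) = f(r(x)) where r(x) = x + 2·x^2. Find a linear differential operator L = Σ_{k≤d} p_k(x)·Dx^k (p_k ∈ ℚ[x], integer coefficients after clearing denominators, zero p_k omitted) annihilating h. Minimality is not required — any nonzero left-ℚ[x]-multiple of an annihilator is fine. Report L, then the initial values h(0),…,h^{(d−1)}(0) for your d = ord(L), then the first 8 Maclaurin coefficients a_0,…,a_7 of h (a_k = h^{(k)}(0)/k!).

f: a_k = 4, 0, -18, 0, 27/2, 0, -81/20, 0, …
Change of var in L_f (x↦r) gives L₀.
L = (9 + 108·x + 432·x^2 + 576·x^3) - 4·Dx + (1 + 4·x)·Dx^2  (order 2).
h: a_k = 4, 0, -18, -72, -117/2, 108, 6399/20, 1917/5, …
ICs: h(0) = 4, h′(0) = 0.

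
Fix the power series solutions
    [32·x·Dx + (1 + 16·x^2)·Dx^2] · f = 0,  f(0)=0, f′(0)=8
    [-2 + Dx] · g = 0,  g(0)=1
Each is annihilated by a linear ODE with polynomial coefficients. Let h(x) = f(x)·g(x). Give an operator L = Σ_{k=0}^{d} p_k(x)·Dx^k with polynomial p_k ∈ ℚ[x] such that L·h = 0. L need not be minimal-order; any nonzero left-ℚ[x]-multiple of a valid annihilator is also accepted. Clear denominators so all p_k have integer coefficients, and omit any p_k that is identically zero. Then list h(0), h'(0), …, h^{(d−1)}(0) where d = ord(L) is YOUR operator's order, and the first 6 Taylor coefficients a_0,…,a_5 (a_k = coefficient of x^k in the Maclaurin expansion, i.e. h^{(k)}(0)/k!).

f: a_k = 0, 8, 0, -128/3, 0, 2048/5, …
g: a_k = 1, 2, 2, 4/3, 2/3, 4/15, …
Product ⇒ symmetric product L₀, ord ≤ 2.
L = (4 - 64·x + 64·x^2) + (-4 + 32·x - 64·x^2)·Dx + (1 + 16·x^2)·Dx^2  (order 2).
h: a_k = 0, 8, 16, -80/3, -224/3, 1648/5, …
ICs: h(0) = 0, h′(0) = 8.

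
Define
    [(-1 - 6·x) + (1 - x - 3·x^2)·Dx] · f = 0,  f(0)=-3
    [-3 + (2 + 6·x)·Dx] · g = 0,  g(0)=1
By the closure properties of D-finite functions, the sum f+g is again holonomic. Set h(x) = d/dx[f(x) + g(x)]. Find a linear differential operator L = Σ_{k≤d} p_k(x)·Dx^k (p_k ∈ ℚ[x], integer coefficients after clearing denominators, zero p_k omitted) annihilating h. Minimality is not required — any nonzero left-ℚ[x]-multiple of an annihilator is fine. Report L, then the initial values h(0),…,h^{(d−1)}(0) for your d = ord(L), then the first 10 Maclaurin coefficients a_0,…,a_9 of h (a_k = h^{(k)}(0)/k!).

L = (-468 - 2754·x - 7452·x^2 - 6804·x^3 - 7290·x^4) + (-141 - 2052·x - 10179·x^2 - 21384·x^3 - 26001·x^4 - 21870·x^5)·Dx + (38 + 274·x + 546·x^2 - 234·x^3 - 2970·x^4 - 6642·x^5 - 4860·x^6)·Dx^2  (order 2).
h: a_k = -3/2, -105/4, -927/16, -7701/32, -145095/256, -939879/512, -8827539/2048, -52753101/4096, -1924157943/65536, -11267725875/131072, …
ICs: h(0) = -3/2, h′(0) = -105/4.

f: a_k = -3, -3, -12, -21, -57, -120, -291, -651, -1524, -3477, …
g: a_k = 1, 3/2, -9/8, 27/16, -405/128, 1701/256, -15309/1024, 72171/2048, -2814669/32768, 14073345/65536, …
h₀=f+g: left-lcm gives L₀, ord ≤ 2.
h₀' ⇒ L via d/dx closure of L₀.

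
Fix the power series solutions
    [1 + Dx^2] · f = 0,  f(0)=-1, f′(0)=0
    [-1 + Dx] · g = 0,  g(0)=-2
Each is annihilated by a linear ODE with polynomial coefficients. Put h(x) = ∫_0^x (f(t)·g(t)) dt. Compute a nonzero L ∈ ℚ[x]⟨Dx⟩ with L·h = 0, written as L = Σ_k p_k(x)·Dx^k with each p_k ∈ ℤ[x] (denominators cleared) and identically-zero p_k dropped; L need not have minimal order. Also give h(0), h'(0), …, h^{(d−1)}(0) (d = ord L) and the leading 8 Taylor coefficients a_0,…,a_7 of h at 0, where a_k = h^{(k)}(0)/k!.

f: a_k = -1, 0, 1/2, 0, -1/24, 0, 1/720, 0, …
g: a_k = -2, -2, -1, -1/3, -1/12, -1/60, -1/360, -1/2520, …
Sym-product of L_f,L_g gives L₀ (≤ ord 2).
h=∫₀ˣh₀: take L = L₀·Dx.
L = 2·Dx - 2·Dx^2 + Dx^3  (order 3).
h: a_k = 0, 2, 1, 0, -1/6, -1/15, -1/90, 0, …
ICs: h(0) = 0, h′(0) = 2, h′′(0) = 2.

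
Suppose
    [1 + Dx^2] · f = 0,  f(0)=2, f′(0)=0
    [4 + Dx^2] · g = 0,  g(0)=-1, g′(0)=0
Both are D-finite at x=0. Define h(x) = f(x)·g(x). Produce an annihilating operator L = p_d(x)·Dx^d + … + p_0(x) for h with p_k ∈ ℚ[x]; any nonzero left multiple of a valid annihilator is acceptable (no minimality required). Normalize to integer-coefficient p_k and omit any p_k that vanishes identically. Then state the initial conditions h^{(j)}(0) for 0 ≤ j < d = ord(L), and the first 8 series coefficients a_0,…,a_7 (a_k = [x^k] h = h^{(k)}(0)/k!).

L = 9 + 10·Dx^2 + Dx^4  (order 4).
h: a_k = -2, 0, 5, 0, -41/12, 0, 73/72, 0, …
ICs: h(0) = -2, h′(0) = 0, h′′(0) = 10, h′′′(0) = 0.

f: a_k = 2, 0, -1, 0, 1/12, 0, -1/360, 0, …
g: a_k = -1, 0, 2, 0, -2/3, 0, 4/45, 0, …
Sym-product of L_f,L_g gives L₀ (≤ ord 4).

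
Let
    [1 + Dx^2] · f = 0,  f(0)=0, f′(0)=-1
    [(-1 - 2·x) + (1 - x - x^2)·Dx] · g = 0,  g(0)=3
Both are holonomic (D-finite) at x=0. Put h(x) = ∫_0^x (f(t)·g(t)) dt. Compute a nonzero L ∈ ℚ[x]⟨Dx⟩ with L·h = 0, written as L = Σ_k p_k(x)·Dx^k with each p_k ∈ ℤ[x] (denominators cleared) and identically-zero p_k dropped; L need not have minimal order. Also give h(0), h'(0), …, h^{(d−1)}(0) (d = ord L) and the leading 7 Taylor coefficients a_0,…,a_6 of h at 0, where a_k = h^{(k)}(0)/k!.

L = (1 + x + x^2)·Dx + (2 + 4·x)·Dx^2 + (-1 + x + x^2)·Dx^3  (order 3).
h: a_k = 0, 0, -3/2, -1, -11/8, -17/10, -187/80, …
ICs: h(0) = 0, h′(0) = 0, h′′(0) = -3.

f: a_k = 0, -1, 0, 1/6, 0, -1/120, 0, …
g: a_k = 3, 3, 6, 9, 15, 24, 39, …
h₀=f·g: eliminate ⇒ L₀, order ≤ 2·1.
Integrate: L := L₀·Dx.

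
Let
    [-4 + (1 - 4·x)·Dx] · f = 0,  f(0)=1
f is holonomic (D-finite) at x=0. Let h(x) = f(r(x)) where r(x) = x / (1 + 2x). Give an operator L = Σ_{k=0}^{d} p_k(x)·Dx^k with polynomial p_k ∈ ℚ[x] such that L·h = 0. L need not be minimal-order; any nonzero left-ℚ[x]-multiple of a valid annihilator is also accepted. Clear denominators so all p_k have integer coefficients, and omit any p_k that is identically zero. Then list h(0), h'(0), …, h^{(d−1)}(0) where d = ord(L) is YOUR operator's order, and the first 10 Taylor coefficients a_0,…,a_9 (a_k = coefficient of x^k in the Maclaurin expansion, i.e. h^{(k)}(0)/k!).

f: a_k = 1, 4, 16, 64, 256, 1024, 4096, 16384, 65536, 262144, …
Change of var in L_f (x↦r) gives L₀.
L = 4 + (-1 + 4·x^2)·Dx  (order 1).
h: a_k = 1, 4, 8, 16, 32, 64, 128, 256, 512, 1024, …
ICs: h(0) = 1.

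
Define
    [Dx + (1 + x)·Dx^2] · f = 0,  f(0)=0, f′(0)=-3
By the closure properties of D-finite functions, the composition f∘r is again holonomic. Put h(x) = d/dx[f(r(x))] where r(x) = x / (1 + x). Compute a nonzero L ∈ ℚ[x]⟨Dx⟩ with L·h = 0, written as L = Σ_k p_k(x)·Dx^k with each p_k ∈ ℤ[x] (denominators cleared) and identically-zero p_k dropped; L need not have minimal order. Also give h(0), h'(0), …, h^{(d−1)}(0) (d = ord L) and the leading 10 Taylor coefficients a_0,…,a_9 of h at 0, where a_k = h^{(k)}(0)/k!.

L = (3 + 4·x) + (1 + 3·x + 2·x^2)·Dx  (order 1).
h: a_k = -3, 9, -21, 45, -93, 189, -381, 765, -1533, 3069, …
ICs: h(0) = -3.

f: a_k = 0, -3, 3/2, -1, 3/4, -3/5, 1/2, -3/7, 3/8, -1/3, …
Substitute x→r, Dx→(1/r')Dx; clear ⇒ L₀.
h₀' ⇒ L via d/dx closure of L₀.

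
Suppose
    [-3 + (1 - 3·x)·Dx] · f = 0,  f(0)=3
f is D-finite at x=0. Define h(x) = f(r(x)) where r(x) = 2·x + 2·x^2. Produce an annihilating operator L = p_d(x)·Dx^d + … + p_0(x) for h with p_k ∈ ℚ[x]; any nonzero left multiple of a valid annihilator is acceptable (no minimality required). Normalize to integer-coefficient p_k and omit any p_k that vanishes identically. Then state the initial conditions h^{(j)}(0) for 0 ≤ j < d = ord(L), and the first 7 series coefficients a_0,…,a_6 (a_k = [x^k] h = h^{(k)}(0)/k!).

L = (6 + 12·x) + (-1 + 6·x + 6·x^2)·Dx  (order 1).
h: a_k = 3, 18, 126, 864, 5940, 40824, 280584, …
ICs: h(0) = 3.

f: a_k = 3, 9, 27, 81, 243, 729, 2187, …
f∘r: x↦r, Dx↦Dx/r' in L_f ⇒ L₀.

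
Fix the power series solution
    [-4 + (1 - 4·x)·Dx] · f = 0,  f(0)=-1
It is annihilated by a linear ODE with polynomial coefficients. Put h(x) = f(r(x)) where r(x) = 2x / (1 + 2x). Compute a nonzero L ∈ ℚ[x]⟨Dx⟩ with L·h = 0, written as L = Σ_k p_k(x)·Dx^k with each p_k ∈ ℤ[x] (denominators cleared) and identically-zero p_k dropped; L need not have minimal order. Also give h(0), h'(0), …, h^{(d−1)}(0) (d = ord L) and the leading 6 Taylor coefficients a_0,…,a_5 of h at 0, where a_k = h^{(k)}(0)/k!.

f: a_k = -1, -4, -16, -64, -256, -1024, …
L₀ from L_f via x↦r, Dx↦r'^{-1}Dx.
L = 8 + (-1 + 4·x + 12·x^2)·Dx  (order 1).
h: a_k = -1, -8, -48, -288, -1728, -10368, …
ICs: h(0) = -1.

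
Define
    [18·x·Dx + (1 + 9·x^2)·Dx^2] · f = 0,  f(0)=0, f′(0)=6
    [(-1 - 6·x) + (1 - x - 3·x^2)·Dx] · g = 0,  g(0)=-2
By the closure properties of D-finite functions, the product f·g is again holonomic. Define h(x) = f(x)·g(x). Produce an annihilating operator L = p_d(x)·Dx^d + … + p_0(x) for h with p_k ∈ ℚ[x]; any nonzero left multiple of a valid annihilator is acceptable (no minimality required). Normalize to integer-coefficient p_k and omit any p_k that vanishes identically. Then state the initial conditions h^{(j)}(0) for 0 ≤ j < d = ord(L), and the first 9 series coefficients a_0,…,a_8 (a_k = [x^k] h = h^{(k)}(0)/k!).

L = (6 + 18·x + 162·x^2) + (2 - 6·x + 36·x^2 + 162·x^3)·Dx + (-1 + x - 6·x^2 + 9·x^3 + 27·x^4)·Dx^2  (order 2).
h: a_k = 0, -12, -12, -12, -48, -1392/5, -2112/5, -276/35, -44628/35, …
ICs: h(0) = 0, h′(0) = -12.

f: a_k = 0, 6, 0, -18, 0, 486/5, 0, -4374/7, 0, …
g: a_k = -2, -2, -8, -14, -38, -80, -194, -434, -1016, …
L₀ := L_f ⊗_s L_g (sym. prod.), ord ≤ 2.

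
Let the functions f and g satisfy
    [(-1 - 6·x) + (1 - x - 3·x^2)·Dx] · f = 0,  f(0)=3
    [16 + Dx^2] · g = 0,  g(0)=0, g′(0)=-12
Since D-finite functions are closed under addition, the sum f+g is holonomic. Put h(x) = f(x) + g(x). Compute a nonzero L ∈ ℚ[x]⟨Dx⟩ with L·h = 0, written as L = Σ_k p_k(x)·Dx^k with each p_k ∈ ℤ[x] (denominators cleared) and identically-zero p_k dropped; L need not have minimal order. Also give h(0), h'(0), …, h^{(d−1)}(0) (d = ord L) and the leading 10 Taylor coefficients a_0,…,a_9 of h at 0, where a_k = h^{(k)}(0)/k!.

f: a_k = 3, 3, 12, 21, 57, 120, 291, 651, 1524, 3477, …
g: a_k = 0, -12, 0, 32, 0, -128/5, 0, 1024/105, 0, -2048/945, …
Weyl lclm of L_f,L_g ⇒ L₀ (ord ≤ 3).
L = (464 + 2816·x + 416·x^2 + 2112·x^3 + 5760·x^4 + 6912·x^5) + (-192 + 304·x + 672·x^2 - 1312·x^3 - 1008·x^4 + 3456·x^5 + 3456·x^6)·Dx + (29 + 176·x + 26·x^2 + 132·x^3 + 360·x^4 + 432·x^5)·Dx^2 + (-12 + 19·x + 42·x^2 - 82·x^3 - 63·x^4 + 216·x^5 + 216·x^6)·Dx^3  (order 3).
h: a_k = 3, -9, 12, 53, 57, 472/5, 291, 69379/105, 1524, 3283717/945, …
ICs: h(0) = 3, h′(0) = -9, h′′(0) = 24.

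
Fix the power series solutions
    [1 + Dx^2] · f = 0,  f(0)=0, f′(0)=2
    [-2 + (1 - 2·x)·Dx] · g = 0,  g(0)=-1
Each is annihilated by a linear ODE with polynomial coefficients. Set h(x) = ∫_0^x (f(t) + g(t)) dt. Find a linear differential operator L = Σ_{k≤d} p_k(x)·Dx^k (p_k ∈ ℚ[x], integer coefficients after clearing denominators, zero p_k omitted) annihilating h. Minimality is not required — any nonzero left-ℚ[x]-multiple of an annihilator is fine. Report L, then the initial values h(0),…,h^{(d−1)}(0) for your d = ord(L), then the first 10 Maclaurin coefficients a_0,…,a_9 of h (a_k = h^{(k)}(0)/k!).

L = (-50 + 8·x - 8·x^2)·Dx + (9 - 22·x + 12·x^2 - 8·x^3)·Dx^2 + (-50 + 8·x - 8·x^2)·Dx^3 + (9 - 22·x + 12·x^2 - 8·x^3)·Dx^4  (order 4).
h: a_k = 0, -1, 0, -4/3, -25/12, -16/5, -1919/360, -64/7, -322561/20160, -256/9, …
ICs: h(0) = 0, h′(0) = -1, h′′(0) = 0, h′′′(0) = -8.

f: a_k = 0, 2, 0, -1/3, 0, 1/60, 0, -1/2520, 0, 1/181440, …
g: a_k = -1, -2, -4, -8, -16, -32, -64, -128, -256, -512, …
Sum ⇒ L₀ = lclm(L_f,L_g) in ℚ(x)⟨Dx⟩.
h=∫h₀ ⇒ L = L₀·Dx.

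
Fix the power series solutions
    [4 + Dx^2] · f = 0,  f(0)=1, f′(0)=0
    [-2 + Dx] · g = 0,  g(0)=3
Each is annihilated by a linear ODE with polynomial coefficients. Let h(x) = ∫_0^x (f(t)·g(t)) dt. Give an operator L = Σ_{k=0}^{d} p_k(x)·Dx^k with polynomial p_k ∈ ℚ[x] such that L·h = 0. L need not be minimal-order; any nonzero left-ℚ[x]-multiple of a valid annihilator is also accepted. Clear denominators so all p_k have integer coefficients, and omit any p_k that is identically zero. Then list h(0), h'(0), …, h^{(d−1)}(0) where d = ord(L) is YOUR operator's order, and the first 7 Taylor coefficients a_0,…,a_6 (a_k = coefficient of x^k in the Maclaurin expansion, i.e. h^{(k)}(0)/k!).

f: a_k = 1, 0, -2, 0, 2/3, 0, -4/45, …
g: a_k = 3, 6, 6, 4, 2, 4/5, 4/15, …
L₀ := L_f ⊗_s L_g (sym. prod.), ord ≤ 2.
h=∫h₀ ⇒ L = L₀·Dx.
L = 8·Dx - 4·Dx^2 + Dx^3  (order 3).
h: a_k = 0, 3, 3, 0, -2, -8/5, -8/15, …
ICs: h(0) = 0, h′(0) = 3, h′′(0) = 6.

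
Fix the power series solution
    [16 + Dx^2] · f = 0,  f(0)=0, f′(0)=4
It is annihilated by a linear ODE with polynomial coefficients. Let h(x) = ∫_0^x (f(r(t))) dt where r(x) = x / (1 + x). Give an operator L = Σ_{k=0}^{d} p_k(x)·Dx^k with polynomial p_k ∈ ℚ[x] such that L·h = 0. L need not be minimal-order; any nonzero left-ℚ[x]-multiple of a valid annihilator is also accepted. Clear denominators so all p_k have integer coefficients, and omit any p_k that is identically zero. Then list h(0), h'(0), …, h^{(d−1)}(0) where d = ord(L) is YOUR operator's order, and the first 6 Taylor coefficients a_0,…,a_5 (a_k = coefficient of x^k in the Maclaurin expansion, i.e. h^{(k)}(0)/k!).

L = 16·Dx + (2 + 6·x + 6·x^2 + 2·x^3)·Dx^2 + (1 + 4·x + 6·x^2 + 4·x^3 + x^4)·Dx^3  (order 3).
h: a_k = 0, 0, 2, -4/3, -5/3, 28/5, …
ICs: h(0) = 0, h′(0) = 0, h′′(0) = 4.

f: a_k = 0, 4, 0, -32/3, 0, 128/15, …
Change of var in L_f (x↦r) gives L₀.
h=∫₀ˣh₀: take L = L₀·Dx.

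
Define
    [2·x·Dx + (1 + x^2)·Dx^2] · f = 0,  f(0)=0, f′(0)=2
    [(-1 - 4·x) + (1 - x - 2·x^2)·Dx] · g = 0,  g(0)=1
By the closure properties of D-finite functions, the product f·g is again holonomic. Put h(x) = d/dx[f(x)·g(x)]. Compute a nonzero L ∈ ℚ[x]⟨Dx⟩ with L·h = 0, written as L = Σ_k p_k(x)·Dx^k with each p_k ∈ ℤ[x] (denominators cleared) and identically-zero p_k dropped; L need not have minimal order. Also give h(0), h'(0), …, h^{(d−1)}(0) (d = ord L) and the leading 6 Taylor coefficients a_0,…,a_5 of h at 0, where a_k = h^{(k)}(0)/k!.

f: a_k = 0, 2, 0, -2/3, 0, 2/5, …
g: a_k = 1, 1, 3, 5, 11, 21, …
Product ⇒ symmetric product L₀, ord ≤ 2.
Derive L from L₀ (diff closure).
L = (18 + 90·x^2 + 48·x^3 + 144·x^4) + (7 + 30·x + 27·x^2 + 82·x^3 + 48·x^4 + 96·x^5)·Dx + (-2 + x - 3·x^2 + 9·x^3 + 11·x^4 + 8·x^5 + 12·x^6)·Dx^2  (order 2).
h: a_k = 2, 4, 16, 112/3, 102, 1172/5, …
ICs: h(0) = 2, h′(0) = 4.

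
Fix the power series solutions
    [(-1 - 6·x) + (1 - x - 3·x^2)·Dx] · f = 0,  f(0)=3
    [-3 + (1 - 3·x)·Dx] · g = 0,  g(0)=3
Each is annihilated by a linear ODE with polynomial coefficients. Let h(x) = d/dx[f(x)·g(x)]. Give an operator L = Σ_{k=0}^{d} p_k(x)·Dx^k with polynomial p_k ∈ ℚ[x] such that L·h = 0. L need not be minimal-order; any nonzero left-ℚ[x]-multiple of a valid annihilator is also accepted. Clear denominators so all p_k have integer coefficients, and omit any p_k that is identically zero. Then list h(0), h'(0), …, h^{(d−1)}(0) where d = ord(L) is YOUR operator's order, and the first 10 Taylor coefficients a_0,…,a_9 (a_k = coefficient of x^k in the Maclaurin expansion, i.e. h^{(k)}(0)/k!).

f: a_k = 3, 3, 12, 21, 57, 120, 291, 651, 1524, 3477, …
g: a_k = 3, 9, 27, 81, 243, 729, 2187, 6561, 19683, 59049, …
L₀ := L_f ⊗_s L_g (sym. prod.), ord ≤ 1.
Differentiate: ansatz ord ≤ ord L₀ ⇒ L.
L = (32 - 54·x - 216·x^2 + 972·x^4) + (-4 + 16·x + 27·x^2 - 144·x^3 + 243·x^5)·Dx  (order 1).
h: a_k = 36, 288, 1485, 6624, 26640, 101142, 367668, 1297152, 4471767, 15147360, …
ICs: h(0) = 36.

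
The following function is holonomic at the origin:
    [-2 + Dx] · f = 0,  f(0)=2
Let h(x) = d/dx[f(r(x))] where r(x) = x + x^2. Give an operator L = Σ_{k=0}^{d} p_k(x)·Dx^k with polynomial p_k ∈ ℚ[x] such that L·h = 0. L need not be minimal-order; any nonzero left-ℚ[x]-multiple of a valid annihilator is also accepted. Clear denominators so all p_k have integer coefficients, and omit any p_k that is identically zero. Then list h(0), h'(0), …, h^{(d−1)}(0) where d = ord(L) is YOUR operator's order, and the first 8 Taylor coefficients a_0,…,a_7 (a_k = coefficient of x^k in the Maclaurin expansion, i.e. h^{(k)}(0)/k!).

L = (4 + 8·x + 8·x^2) + (-1 - 2·x)·Dx  (order 1).
h: a_k = 4, 16, 32, 160/3, 208/3, 1216/15, 3712/45, 24448/315, …
ICs: h(0) = 4.

f: a_k = 2, 4, 4, 8/3, 4/3, 8/15, 8/45, 16/315, …
L₀ from L_f via x↦r, Dx↦r'^{-1}Dx.
Differentiate: ansatz ord ≤ ord L₀ ⇒ L.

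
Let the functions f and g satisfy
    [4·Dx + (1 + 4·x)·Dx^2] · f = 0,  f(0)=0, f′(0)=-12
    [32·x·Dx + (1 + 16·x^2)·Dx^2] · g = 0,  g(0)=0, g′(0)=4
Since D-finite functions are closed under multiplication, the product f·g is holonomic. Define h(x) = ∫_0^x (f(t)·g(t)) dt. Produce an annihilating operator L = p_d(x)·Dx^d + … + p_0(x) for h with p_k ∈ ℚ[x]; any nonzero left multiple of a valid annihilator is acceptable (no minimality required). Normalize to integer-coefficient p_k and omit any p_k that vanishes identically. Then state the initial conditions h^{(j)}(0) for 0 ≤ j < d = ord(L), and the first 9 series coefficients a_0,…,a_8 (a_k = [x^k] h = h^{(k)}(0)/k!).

L = (1536 + 11264·x + 81920·x^2 + 638976·x^3 + 1966080·x^4 + 3407872·x^5 + 4194304·x^7)·Dx^2 + (288 + 7936·x + 78848·x^2 + 495616·x^3 + 2228224·x^4 + 6094848·x^5 + 9175040·x^6 + 3145728·x^7 + 14680064·x^8)·Dx^3 + (48 + 1024·x + 12288·x^2 + 79872·x^3 + 368640·x^4 + 1277952·x^5 + 3145728·x^6 + 4718592·x^7 + 3145728·x^8 + 8388608·x^9)·Dx^4 + (5 + 72·x + 592·x^2 + 3584·x^3 + 16896·x^4 + 61440·x^5 + 172032·x^6 + 393216·x^7 + 589824·x^8 + 524288·x^9 + 1048576·x^10)·Dx^5  (order 5).
h: a_k = 0, 0, 0, -16, 24, 0, 128/3, -53248/105, 5632/5, …
ICs: h(0) = 0, h′(0) = 0, h′′(0) = 0, h′′′(0) = -96, h′′′′(0) = 576.

f: a_k = 0, -12, 24, -64, 192, -3072/5, 2048, -49152/7, 24576, …
g: a_k = 0, 4, 0, -64/3, 0, 1024/5, 0, -16384/7, 0, …
f·g: L₀ = L_f ⊗_s L_g, ord ≤ 2·2.
Integrate: L := L₀·Dx.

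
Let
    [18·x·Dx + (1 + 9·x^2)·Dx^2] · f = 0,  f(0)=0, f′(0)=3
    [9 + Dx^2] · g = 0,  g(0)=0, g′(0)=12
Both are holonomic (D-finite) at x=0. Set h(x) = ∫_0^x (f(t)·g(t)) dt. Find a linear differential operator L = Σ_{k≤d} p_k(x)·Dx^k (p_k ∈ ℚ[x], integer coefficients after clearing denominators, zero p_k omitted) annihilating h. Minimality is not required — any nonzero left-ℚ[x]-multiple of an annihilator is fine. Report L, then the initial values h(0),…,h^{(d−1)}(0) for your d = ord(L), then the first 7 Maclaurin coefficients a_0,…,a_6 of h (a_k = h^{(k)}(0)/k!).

L = (810 + 18954·x^2 + 72171·x^4 + 236196·x^6 + 531441·x^8)·Dx + (972·x + 14580·x^3 + 78732·x^5 + 236196·x^7)·Dx^2 + (108 + 2592·x^2 + 13122·x^4 + 52488·x^6 + 118098·x^8)·Dx^3 + (108·x + 1620·x^3 + 8748·x^5 + 26244·x^7)·Dx^4 + (2 + 54·x^2 + 567·x^4 + 2916·x^6 + 6561·x^8)·Dx^5  (order 5).
h: a_k = 0, 0, 0, 12, 0, -162/5, 0, …
ICs: h(0) = 0, h′(0) = 0, h′′(0) = 0, h′′′(0) = 72, h′′′′(0) = 0.

f: a_k = 0, 3, 0, -9, 0, 243/5, 0, …
g: a_k = 0, 12, 0, -18, 0, 81/10, 0, …
L₀ := L_f ⊗_s L_g (sym. prod.), ord ≤ 4.
h=∫₀ˣh₀: take L = L₀·Dx.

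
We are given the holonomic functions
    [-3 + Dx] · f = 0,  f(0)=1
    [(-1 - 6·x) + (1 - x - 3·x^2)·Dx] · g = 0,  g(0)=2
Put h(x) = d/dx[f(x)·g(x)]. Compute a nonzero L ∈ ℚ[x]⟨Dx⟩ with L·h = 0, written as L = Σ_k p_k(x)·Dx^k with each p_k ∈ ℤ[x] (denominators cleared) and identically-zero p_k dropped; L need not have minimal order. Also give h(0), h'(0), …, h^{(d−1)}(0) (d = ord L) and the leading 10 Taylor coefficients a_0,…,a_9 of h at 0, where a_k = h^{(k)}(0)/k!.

L = (23 + 30·x - 45·x^2 - 54·x^3 + 81·x^4) + (-4 + x + 24·x^2 - 27·x^4)·Dx  (order 1).
h: a_k = 8, 46, 168, 527, 1519, 84129/20, 56467/5, 8325841/280, 43127433/560, 63064777/320, …
ICs: h(0) = 8.

f: a_k = 1, 3, 9/2, 9/2, 27/8, 81/40, 81/80, 243/560, 729/4480, 243/4480, …
g: a_k = 2, 2, 8, 14, 38, 80, 194, 434, 1016, 2318, …
Sym-product of L_f,L_g gives L₀ (≤ ord 1).
Differentiate: ansatz ord ≤ ord L₀ ⇒ L.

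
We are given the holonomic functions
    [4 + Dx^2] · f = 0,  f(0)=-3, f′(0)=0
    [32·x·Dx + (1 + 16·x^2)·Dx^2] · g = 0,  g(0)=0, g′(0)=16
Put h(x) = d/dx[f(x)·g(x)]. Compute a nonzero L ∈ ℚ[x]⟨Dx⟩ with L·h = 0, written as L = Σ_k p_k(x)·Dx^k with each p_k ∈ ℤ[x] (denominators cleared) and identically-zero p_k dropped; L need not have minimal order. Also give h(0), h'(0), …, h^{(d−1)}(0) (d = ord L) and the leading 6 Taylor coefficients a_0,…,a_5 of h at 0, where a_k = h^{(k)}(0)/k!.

f: a_k = -3, 0, 6, 0, -2, 0, …
g: a_k = 0, 16, 0, -256/3, 0, 4096/5, …
Sym-product of L_f,L_g gives L₀ (≤ ord 4).
h₀' ⇒ L via d/dx closure of L₀.
L = (62288 + 2213376·x^2 + 73428992·x^4 + 58982400·x^6 + 3145728·x^8 - 167772160·x^10 + 268435456·x^12) + (35072·x + 2871296·x^3 + 39976960·x^5 + 52428800·x^7 + 83886080·x^9 + 268435456·x^11)·Dx + (15912 + 579328·x^2 + 18954240·x^4 + 19529728·x^6 + 9961472·x^8 - 16777216·x^10 + 134217728·x^12)·Dx^2 + (8768·x + 717824·x^3 + 9994240·x^5 + 13107200·x^7 + 20971520·x^9 + 67108864·x^11)·Dx^3 + (85 + 6496·x^2 + 149248·x^4 + 1196032·x^6 + 2293760·x^8 + 6291456·x^10 + 16777216·x^12)·Dx^4  (order 4).
h: a_k = -48, 0, 1056, 0, -15008, 0, …
ICs: h(0) = -48, h′(0) = 0, h′′(0) = 2112, h′′′(0) = 0.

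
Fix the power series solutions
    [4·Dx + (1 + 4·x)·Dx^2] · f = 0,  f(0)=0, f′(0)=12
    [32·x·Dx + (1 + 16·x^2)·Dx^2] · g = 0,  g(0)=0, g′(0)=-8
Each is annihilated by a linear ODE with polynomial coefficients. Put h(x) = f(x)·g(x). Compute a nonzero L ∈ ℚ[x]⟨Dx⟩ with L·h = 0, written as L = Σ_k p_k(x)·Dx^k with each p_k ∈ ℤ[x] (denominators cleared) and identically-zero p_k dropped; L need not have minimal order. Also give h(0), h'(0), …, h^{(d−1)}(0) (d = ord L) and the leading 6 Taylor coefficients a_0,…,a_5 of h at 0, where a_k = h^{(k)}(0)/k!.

f: a_k = 0, 12, -24, 64, -192, 3072/5, …
g: a_k = 0, -8, 0, 128/3, 0, -2048/5, …
f·g: L₀ = L_f ⊗_s L_g, ord ≤ 2·2.
L = (1536 + 11264·x + 81920·x^2 + 638976·x^3 + 1966080·x^4 + 3407872·x^5 + 4194304·x^7)·Dx + (288 + 7936·x + 78848·x^2 + 495616·x^3 + 2228224·x^4 + 6094848·x^5 + 9175040·x^6 + 3145728·x^7 + 14680064·x^8)·Dx^2 + (48 + 1024·x + 12288·x^2 + 79872·x^3 + 368640·x^4 + 1277952·x^5 + 3145728·x^6 + 4718592·x^7 + 3145728·x^8 + 8388608·x^9)·Dx^3 + (5 + 72·x + 592·x^2 + 3584·x^3 + 16896·x^4 + 61440·x^5 + 172032·x^6 + 393216·x^7 + 589824·x^8 + 524288·x^9 + 1048576·x^10)·Dx^4  (order 4).
h: a_k = 0, 0, -96, 192, 0, 512, …
ICs: h(0) = 0, h′(0) = 0, h′′(0) = -192, h′′′(0) = 1152.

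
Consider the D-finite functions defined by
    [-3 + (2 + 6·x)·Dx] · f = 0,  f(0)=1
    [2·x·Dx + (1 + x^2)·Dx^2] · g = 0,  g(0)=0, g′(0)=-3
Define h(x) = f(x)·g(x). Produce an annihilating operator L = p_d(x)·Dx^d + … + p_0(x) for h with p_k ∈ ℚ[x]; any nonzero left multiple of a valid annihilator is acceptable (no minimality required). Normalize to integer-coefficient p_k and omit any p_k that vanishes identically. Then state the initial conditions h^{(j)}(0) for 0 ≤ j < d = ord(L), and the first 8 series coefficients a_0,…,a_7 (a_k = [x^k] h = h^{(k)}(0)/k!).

L = (27 - 12·x - 9·x^2) + (-12 - 28·x + 36·x^2 + 36·x^3)·Dx + (4 + 24·x + 40·x^2 + 24·x^3 + 36·x^4)·Dx^2  (order 2).
h: a_k = 0, -3, -9/2, 35/8, -57/16, 4971/640, -24507/1280, 1533597/35840, …
ICs: h(0) = 0, h′(0) = -3.

f: a_k = 1, 3/2, -9/8, 27/16, -405/128, 1701/256, -15309/1024, 72171/2048, …
g: a_k = 0, -3, 0, 1, 0, -3/5, 0, 3/7, …
Sym-product of L_f,L_g gives L₀ (≤ ord 2).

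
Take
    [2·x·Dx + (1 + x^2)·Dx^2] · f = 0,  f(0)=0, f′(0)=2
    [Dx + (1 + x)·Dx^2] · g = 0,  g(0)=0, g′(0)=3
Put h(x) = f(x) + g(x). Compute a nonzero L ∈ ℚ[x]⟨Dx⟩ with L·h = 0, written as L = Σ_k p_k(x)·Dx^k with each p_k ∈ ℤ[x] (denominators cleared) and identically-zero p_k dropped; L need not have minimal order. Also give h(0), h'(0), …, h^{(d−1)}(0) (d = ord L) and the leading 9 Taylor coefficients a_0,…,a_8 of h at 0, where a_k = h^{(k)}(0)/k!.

f: a_k = 0, 2, 0, -2/3, 0, 2/5, 0, -2/7, 0, …
g: a_k = 0, 3, -3/2, 1, -3/4, 3/5, -1/2, 3/7, -3/8, …
L₀ := lclm(L_f,L_g); ord L₀ ≤ 2+2.
L = (-2 - 6·x + 6·x^2 + 2·x^3)·Dx + (-4 - 4·x + 12·x^3 + 4·x^4)·Dx^2 + (-1 + x + 2·x^2 + 2·x^3 + 3·x^4 + x^5)·Dx^3  (order 3).
h: a_k = 0, 5, -3/2, 1/3, -3/4, 1, -1/2, 1/7, -3/8, …
ICs: h(0) = 0, h′(0) = 5, h′′(0) = -3.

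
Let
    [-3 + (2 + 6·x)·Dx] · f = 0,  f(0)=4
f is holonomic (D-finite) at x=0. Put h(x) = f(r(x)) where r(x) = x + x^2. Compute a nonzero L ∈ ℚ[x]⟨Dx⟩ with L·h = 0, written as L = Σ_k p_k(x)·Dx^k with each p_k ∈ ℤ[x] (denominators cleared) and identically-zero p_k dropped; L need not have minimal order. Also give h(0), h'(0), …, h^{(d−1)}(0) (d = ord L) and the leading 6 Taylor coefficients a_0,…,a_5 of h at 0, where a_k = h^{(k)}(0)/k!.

f: a_k = 4, 6, -9/2, 27/4, -405/32, 1701/64, …
h₀=f(r): pull back L_f along r ⇒ L₀.
L = (-3 - 6·x) + (2 + 6·x + 6·x^2)·Dx  (order 1).
h: a_k = 4, 6, 3/2, -9/4, 99/32, -243/64, …
ICs: h(0) = 4.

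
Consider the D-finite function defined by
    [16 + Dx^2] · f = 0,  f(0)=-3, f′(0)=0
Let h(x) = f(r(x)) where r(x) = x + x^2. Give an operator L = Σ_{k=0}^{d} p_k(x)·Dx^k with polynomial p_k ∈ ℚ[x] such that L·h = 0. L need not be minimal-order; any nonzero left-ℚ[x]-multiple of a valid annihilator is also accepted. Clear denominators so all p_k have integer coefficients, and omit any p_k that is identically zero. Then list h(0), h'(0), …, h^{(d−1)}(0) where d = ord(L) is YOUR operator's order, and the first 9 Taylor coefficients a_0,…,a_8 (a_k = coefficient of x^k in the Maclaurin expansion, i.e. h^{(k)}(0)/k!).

L = (16 + 96·x + 192·x^2 + 128·x^3) - 2·Dx + (1 + 2·x)·Dx^2  (order 2).
h: a_k = -3, 0, 24, 48, -8, -128, -2624/15, -128/5, 23008/105, …
ICs: h(0) = -3, h′(0) = 0.

f: a_k = -3, 0, 24, 0, -32, 0, 256/15, 0, -512/105, …
L₀ from L_f via x↦r, Dx↦r'^{-1}Dx.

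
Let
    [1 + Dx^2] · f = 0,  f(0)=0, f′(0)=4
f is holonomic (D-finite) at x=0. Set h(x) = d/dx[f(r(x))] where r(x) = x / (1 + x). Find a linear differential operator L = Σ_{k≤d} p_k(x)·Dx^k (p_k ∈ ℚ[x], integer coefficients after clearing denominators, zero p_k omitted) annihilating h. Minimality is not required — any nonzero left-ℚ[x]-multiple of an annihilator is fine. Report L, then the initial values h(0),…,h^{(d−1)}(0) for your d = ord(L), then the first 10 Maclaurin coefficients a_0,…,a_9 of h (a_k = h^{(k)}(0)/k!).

L = (7 + 12·x + 6·x^2) + (6 + 18·x + 18·x^2 + 6·x^3)·Dx + (1 + 4·x + 6·x^2 + 4·x^3 + x^4)·Dx^2  (order 2).
h: a_k = 4, -8, 10, -8, 1/6, 15, -6931/180, 3182/45, -224179/2016, 159935/1008, …
ICs: h(0) = 4, h′(0) = -8.

f: a_k = 0, 4, 0, -2/3, 0, 1/30, 0, -1/1260, 0, 1/90720, …
Substitute x→r, Dx→(1/r')Dx; clear ⇒ L₀.
h=h₀': d/dx-closure on L₀ ⇒ L.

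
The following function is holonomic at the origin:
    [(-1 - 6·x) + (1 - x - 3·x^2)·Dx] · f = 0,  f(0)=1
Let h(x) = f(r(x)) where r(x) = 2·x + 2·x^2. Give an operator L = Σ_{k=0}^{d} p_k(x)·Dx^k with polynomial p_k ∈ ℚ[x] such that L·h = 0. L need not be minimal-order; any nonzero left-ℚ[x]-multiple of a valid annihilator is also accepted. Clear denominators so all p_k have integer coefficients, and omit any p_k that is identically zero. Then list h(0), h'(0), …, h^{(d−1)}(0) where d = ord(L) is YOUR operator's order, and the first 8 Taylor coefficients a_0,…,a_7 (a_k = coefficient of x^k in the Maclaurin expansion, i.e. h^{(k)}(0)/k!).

L = (2 + 28·x + 72·x^2 + 48·x^3) + (-1 + 2·x + 14·x^2 + 24·x^3 + 12·x^4)·Dx  (order 1).
h: a_k = 1, 2, 18, 88, 488, 2664, 14488, 79040, …
ICs: h(0) = 1.

f: a_k = 1, 1, 4, 7, 19, 40, 97, 217, …
L₀ from L_f via x↦r, Dx↦r'^{-1}Dx.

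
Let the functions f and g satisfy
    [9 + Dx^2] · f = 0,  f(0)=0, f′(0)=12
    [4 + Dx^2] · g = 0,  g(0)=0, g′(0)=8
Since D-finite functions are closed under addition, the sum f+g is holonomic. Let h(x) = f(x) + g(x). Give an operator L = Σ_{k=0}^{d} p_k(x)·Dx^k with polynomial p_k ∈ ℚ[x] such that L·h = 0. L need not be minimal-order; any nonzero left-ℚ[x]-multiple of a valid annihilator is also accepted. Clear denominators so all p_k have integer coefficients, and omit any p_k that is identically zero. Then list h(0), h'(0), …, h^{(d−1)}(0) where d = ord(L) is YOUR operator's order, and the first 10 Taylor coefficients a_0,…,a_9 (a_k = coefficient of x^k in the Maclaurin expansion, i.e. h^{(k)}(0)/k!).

L = 36 + 13·Dx^2 + Dx^4  (order 4).
h: a_k = 0, 20, 0, -70/3, 0, 55/6, 0, -463/252, 0, 577/2592, …
ICs: h(0) = 0, h′(0) = 20, h′′(0) = 0, h′′′(0) = -140.

f: a_k = 0, 12, 0, -18, 0, 81/10, 0, -243/140, 0, 243/1120, …
g: a_k = 0, 8, 0, -16/3, 0, 16/15, 0, -32/315, 0, 16/2835, …
L₀ := lclm(L_f,L_g); ord L₀ ≤ 2+2.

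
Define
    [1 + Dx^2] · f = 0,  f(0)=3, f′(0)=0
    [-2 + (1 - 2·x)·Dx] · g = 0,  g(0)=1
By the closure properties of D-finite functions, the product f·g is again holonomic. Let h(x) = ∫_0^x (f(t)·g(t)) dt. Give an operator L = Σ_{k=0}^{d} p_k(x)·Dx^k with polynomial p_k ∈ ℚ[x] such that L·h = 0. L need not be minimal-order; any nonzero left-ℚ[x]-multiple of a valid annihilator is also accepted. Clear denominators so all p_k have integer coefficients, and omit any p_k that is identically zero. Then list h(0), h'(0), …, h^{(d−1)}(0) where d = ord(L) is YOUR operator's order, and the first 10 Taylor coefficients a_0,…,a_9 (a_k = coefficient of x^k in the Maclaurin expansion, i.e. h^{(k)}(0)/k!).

L = (-1 + 2·x)·Dx + 4·Dx^2 + (-1 + 2·x)·Dx^3  (order 3).
h: a_k = 0, 3, 3, 7/2, 21/4, 337/40, 337/24, 5777/240, 40439/960, 9058337/120960, …
ICs: h(0) = 0, h′(0) = 3, h′′(0) = 6.

f: a_k = 3, 0, -3/2, 0, 1/8, 0, -1/240, 0, 1/13440, 0, …
g: a_k = 1, 2, 4, 8, 16, 32, 64, 128, 256, 512, …
h₀=f·g: eliminate ⇒ L₀, order ≤ 2·1.
h=∫h₀ ⇒ L = L₀·Dx.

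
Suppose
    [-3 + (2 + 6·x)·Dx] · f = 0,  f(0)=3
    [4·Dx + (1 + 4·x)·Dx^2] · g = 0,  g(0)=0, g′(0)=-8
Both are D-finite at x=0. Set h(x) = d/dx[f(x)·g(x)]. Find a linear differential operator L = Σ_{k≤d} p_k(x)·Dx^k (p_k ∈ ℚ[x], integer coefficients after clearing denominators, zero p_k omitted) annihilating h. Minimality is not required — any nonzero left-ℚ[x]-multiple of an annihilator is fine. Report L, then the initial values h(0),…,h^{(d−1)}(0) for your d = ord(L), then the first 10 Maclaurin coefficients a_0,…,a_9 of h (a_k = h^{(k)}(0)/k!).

f: a_k = 3, 9/2, -27/8, 81/16, -1215/128, 5103/256, -45927/1024, 216513/2048, -8444007/32768, 42220035/65536, …
g: a_k = 0, -8, 16, -128/3, 128, -2048/5, 4096/3, -32768/7, 16384, -524288/9, …
h₀=f·g: eliminate ⇒ L₀, order ≤ 1·2.
h₀' ⇒ L via d/dx closure of L₀.
L = (-33 + 72·x + 432·x^2) + (-4 + 324·x + 2160·x^2 + 3456·x^3)·Dx + (4 + 88·x + 612·x^2 + 1728·x^3 + 1728·x^4)·Dx^2  (order 2).
h: a_k = -24, 24, -87, 390, -28149/16, 620859/80, -21442563/640, 159276489/1120, -17087332551/28672, 70921364291/28672, …
ICs: h(0) = -24, h′(0) = 24.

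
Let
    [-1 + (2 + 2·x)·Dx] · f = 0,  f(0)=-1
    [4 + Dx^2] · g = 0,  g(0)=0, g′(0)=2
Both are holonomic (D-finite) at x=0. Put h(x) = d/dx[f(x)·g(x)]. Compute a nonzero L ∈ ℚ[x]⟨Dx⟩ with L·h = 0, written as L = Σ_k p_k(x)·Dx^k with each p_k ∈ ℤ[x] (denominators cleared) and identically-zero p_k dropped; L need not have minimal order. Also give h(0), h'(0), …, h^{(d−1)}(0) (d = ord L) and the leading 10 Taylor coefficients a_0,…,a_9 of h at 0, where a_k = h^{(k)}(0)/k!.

f: a_k = -1, -1/2, 1/8, -1/16, 5/128, -7/256, 21/1024, -33/2048, 429/32768, -715/65536, …
g: a_k = 0, 2, 0, -4/3, 0, 4/15, 0, -8/315, 0, 4/2835, …
h₀=f·g: eliminate ⇒ L₀, order ≤ 1·2.
h=h₀': d/dx-closure on L₀ ⇒ L.
L = (413 + 1344·x + 1696·x^2 + 1024·x^3 + 256·x^4) + (-52 - 180·x - 192·x^2 - 64·x^3)·Dx + (76 + 280·x + 396·x^2 + 256·x^3 + 64·x^4)·Dx^2  (order 2).
h: a_k = -2, -2, 19/4, 13/6, -341/192, -201/320, 7687/23040, 17/8064, 216983/5160960, -626641/9289728, …
ICs: h(0) = -2, h′(0) = -2.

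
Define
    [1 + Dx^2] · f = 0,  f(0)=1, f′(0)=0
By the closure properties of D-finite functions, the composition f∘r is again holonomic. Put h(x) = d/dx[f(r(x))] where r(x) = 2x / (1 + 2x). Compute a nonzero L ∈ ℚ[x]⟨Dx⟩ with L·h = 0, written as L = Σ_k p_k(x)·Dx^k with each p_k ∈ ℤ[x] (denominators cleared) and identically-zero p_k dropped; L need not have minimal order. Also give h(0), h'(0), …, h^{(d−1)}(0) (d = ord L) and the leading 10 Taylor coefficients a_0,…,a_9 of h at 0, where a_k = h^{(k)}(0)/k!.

f: a_k = 1, 0, -1/2, 0, 1/24, 0, -1/720, 0, 1/40320, 0, …
Change of var in L_f (x↦r) gives L₀.
h=h₀': d/dx-closure on L₀ ⇒ L.
L = (28 + 96·x + 96·x^2) + (12 + 72·x + 144·x^2 + 96·x^3)·Dx + (1 + 8·x + 24·x^2 + 32·x^3 + 16·x^4)·Dx^2  (order 2).
h: a_k = 0, -4, 24, -280/3, 880/3, -12008/15, 9744/5, -267184/63, 281312/35, -34084808/2835, …
ICs: h(0) = 0, h′(0) = -4.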